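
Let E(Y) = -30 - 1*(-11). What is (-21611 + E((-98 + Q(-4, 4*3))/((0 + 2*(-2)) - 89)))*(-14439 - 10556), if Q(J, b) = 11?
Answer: 540641850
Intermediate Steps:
E(Y) = -19 (E(Y) = -30 + 11 = -19)
(-21611 + E((-98 + Q(-4, 4*3))/((0 + 2*(-2)) - 89)))*(-14439 - 10556) = (-21611 - 19)*(-14439 - 10556) = -21630*(-24995) = 540641850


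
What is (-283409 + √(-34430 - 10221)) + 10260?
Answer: -273149 + I*√44651 ≈ -2.7315e+5 + 211.31*I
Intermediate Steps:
(-283409 + √(-34430 - 10221)) + 10260 = (-283409 + √(-44651)) + 10260 = (-283409 + I*√44651) + 10260 = -273149 + I*√44651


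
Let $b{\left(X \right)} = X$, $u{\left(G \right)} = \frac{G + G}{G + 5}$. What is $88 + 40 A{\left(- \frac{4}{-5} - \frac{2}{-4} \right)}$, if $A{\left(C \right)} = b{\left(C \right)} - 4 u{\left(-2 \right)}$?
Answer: $\frac{1060}{3} \approx 353.33$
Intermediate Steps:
$u{\left(G \right)} = \frac{2 G}{5 + G}$
$A{\left(C \right)} = \frac{16}{3} + C$ ($A{\left(C \right)} = C - 4 \cdot 2 \left(-2\right) \frac{1}{5 - 2} = C - 4 \cdot 2 \left(-2\right) \frac{1}{3} = C - - \frac{16}{3} = C + \frac{16}{3} = \frac{16}{3} + C$)
$88 + 40 A{\left(- \frac{4}{-5} - \frac{2}{-4} \right)} = 88 + 40 \left(\frac{16}{3} - \left(- \frac{4}{5} - \frac{1}{2}\right)\right) = 88 + 40 \left(\frac{16}{3} - - \frac{13}{10}\right) = 88 + 40 \left(\frac{16}{3} + \left(\frac{4}{5} + \frac{1}{2}\right)\right) = 88 + 40 \left(\frac{16}{3} + \frac{13}{10}\right) = 88 + 40 \cdot \frac{199}{30} = 88 + \frac{796}{3} = \frac{1060}{3}$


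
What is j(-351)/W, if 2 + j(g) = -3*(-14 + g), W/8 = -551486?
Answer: -1093/4411888 ≈ -0.00024774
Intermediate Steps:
W = -4411888 (W = 8*(-551486) = -4411888)
j(g) = 40 - 3*g (j(g) = -2 - 3*(-14 + g) = -2 + (42 - 3*g) = 40 - 3*g)
j(-351)/W = (40 - 3*(-351))/(-4411888) = (40 + 1053)*(-1/4411888) = 1093*(-1/4411888) = -1093/4411888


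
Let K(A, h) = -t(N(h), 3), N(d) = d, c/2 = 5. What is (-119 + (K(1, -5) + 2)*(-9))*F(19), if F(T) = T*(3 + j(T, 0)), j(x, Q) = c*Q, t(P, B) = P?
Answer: -10374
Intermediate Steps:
c = 10 (c = 2*5 = 10)
j(x, Q) = 10*Q
K(A, h) = -h
F(T) = 3*T (F(T) = T*(3 + 10*0) = T*(3 + 0) = T*3 = 3*T)
(-119 + (K(1, -5) + 2)*(-9))*F(19) = (-119 + (-1*(-5) + 2)*(-9))*(3*19) = (-119 + (5 + 2)*(-9))*57 = (-119 + 7*(-9))*57 = (-119 - 63)*57 = -182*57 = -10374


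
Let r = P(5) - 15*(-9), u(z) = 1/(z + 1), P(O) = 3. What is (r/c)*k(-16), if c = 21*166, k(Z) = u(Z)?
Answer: -23/8715 ≈ -0.0026391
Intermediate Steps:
u(z) = 1/(1 + z)
k(Z) = 1/(1 + Z)
c = 3486
r = 138 (r = 3 - 15*(-9) = 3 + 135 = 138)
(r/c)*k(-16) = (138/3486)/(1 - 16) = (138*(1/3486))/(-15) = (23/581)*(-1/15) = -23/8715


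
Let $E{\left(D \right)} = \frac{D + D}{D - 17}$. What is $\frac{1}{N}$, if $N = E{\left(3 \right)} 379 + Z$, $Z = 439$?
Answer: $\frac{7}{1936} \approx 0.0036157$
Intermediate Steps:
$E{\left(D \right)} = \frac{2 D}{-17 + D}$
$N = \frac{1936}{7}$ ($N = 2 \cdot 3 \frac{1}{-17 + 3} \cdot 379 + 439 = 2 \cdot 3 \frac{1}{-14} \cdot 379 + 439 = 2 \cdot 3 \left(- \frac{1}{14}\right) 379 + 439 = \left(- \frac{3}{7}\right) 379 + 439 = - \frac{1137}{7} + 439 = \frac{1936}{7} \approx 276.57$)
$\frac{1}{N} = \frac{1}{\frac{1936}{7}} = \frac{7}{1936}$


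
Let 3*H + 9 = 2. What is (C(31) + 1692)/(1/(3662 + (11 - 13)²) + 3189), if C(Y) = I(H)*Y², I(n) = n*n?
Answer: 76151374/35072625 ≈ 2.1712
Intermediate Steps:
H = -7/3 (H = -3 + (⅓)*2 = -3 + ⅔ = -7/3 ≈ -2.3333)
I(n) = n²
C(Y) = 49*Y²/9 (C(Y) = (-7/3)²*Y² = 49*Y²/9)
(C(31) + 1692)/(1/(3662 + (11 - 13)²) + 3189) = ((49/9)*31² + 1692)/(1/(3662 + (11 - 13)²) + 3189) = ((49/9)*961 + 1692)/(1/(3662 + (-2)²) + 3189) = (47089/9 + 1692)/(1/(3662 + 4) + 3189) = 62317/(9*(1/3666 + 3189)) = 62317/(9*(11690875/3666)) = (62317/9)*(3666/11690875) = 76151374/35072625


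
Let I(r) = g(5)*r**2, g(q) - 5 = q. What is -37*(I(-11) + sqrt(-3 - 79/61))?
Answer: -44770 - 37*I*sqrt(15982)/61 ≈ -44770.0 - 76.681*I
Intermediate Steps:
g(q) = 5 + q
I(r) = 10*r**2 (I(r) = (5 + 5)*r**2 = 10*r**2)
-37*(I(-11) + sqrt(-3 - 79/61)) = -37*(10*(-11)**2 + sqrt(-3 - 79/61)) = -37*(10*121 + sqrt(-3 - 79*1/61)) = -37*(1210 + sqrt(-3 - 79/61)) = -37*(1210 + sqrt(-262/61)) = -37*(1210 + I*sqrt(15982)/61) = -44770 - 37*I*sqrt(15982)/61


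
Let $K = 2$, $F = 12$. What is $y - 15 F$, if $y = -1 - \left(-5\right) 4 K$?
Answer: $-141$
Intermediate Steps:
$y = 39$ ($y = -1 - \left(-5\right) 4 \cdot 2 = -1 - \left(-20\right) 2 = -1 - -40 = -1 + 40 = 39$)
$y - 15 F = 39 - 180 = -141$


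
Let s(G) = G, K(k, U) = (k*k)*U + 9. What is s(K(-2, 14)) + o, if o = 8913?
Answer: 8978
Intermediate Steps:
K(k, U) = 9 + U*k**2 (K(k, U) = k**2*U + 9 = U*k**2 + 9 = 9 + U*k**2)
s(K(-2, 14)) + o = (9 + 14*(-2)**2) + 8913 = (9 + 14*4) + 8913 = (9 + 56) + 8913 = 65 + 8913 = 8978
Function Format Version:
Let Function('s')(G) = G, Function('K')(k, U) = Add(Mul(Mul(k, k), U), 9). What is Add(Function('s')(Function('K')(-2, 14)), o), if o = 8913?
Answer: 8978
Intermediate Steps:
Function('K')(k, U) = Add(9, Mul(U, Pow(k, 2))) (Function('K')(k, U) = Add(Mul(Pow(k, 2), U), 9) = Add(Mul(U, Pow(k, 2)), 9) = Add(9, Mul(U, Pow(k, 2))))
Add(Function('s')(Function('K')(-2, 14)), o) = Add(Add(9, Mul(14, Pow(-2, 2))), 8913) = Add(Add(9, Mul(14, 4)), 8913) = Add(Add(9, 56), 8913) = Add(65, 8913) = 8978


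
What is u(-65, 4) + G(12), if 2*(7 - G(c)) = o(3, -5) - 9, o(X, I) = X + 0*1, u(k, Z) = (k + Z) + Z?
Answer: -47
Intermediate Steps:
u(k, Z) = k + 2*Z (u(k, Z) = (Z + k) + Z = k + 2*Z)
o(X, I) = X (o(X, I) = X + 0 = X)
G(c) = 10 (G(c) = 7 - (3 - 9)/2 = 7 - 1/2*(-6) = 7 + 3 = 10)
u(-65, 4) + G(12) = (-65 + 2*4) + 10 = (-65 + 8) + 10 = -57 + 10 = -47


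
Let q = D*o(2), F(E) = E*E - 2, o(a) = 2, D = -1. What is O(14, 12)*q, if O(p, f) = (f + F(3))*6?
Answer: -228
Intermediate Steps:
F(E) = -2 + E² (F(E) = E² - 2 = -2 + E²)
q = -2 (q = -1*2 = -2)
O(p, f) = 42 + 6*f (O(p, f) = (f + (-2 + 3²))*6 = (f + (-2 + 9))*6 = (f + 7)*6 = (7 + f)*6 = 42 + 6*f)
O(14, 12)*q = (42 + 6*12)*(-2) = (42 + 72)*(-2) = 114*(-2) = -228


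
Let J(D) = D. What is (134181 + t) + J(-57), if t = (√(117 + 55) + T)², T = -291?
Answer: 218977 - 1164*√43 ≈ 2.1134e+5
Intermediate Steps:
t = (-291 + 2*√43)² (t = (√(117 + 55) - 291)² = (√172 - 291)² = (2*√43 - 291)² = (-291 + 2*√43)² ≈ 77220.)
(134181 + t) + J(-57) = (134181 + (84853 - 1164*√43)) - 57 = (219034 - 1164*√43) - 57 = 218977 - 1164*√43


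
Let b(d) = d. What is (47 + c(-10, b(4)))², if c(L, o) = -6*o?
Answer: 529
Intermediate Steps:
(47 + c(-10, b(4)))² = (47 - 6*4)² = (47 - 24)² = 23² = 529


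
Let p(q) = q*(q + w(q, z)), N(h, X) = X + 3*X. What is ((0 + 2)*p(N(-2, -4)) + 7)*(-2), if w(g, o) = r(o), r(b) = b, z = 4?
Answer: -782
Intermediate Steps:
w(g, o) = o
N(h, X) = 4*X
p(q) = q*(4 + q) (p(q) = q*(q + 4) = q*(4 + q))
((0 + 2)*p(N(-2, -4)) + 7)*(-2) = ((0 + 2)*((4*(-4))*(4 + 4*(-4))) + 7)*(-2) = (2*(-16*(4 - 16)) + 7)*(-2) = (2*(-16*(-12)) + 7)*(-2) = (2*192 + 7)*(-2) = (384 + 7)*(-2) = 391*(-2) = -782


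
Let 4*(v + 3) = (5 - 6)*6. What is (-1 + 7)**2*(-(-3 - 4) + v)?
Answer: 90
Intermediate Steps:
v = -9/2 (v = -3 + ((5 - 6)*6)/4 = -3 + (-1*6)/4 = -3 + (1/4)*(-6) = -3 - 3/2 = -9/2 ≈ -4.5000)
(-1 + 7)**2*(-(-3 - 4) + v) = (-1 + 7)**2*(-(-3 - 4) - 9/2) = 6**2*(-1*(-7) - 9/2) = 36*(7 - 9/2) = 36*(5/2) = 90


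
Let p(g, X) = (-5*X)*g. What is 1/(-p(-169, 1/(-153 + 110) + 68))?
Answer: -43/2469935 ≈ -1.7409e-5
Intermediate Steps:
p(g, X) = -5*X*g
1/(-p(-169, 1/(-153 + 110) + 68)) = 1/(-(-5)*(1/(-153 + 110) + 68)*(-169)) = 1/(-(-5)*(1/(-43) + 68)*(-169)) = 1/(-(-5)*(-1/43 + 68)*(-169)) = 1/(-(-5)*2923*(-169)/43) = 1/(-1*2469935/43) = 1/(-2469935/43) = -43/2469935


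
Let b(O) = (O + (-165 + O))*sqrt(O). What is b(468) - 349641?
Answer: -349641 + 4626*sqrt(13) ≈ -3.3296e+5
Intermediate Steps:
b(O) = sqrt(O)*(-165 + 2*O) (b(O) = (-165 + 2*O)*sqrt(O) = sqrt(O)*(-165 + 2*O))
b(468) - 349641 = sqrt(468)*(-165 + 2*468) - 349641 = (6*sqrt(13))*(-165 + 936) - 349641 = (6*sqrt(13))*771 - 349641 = 4626*sqrt(13) - 349641 = -349641 + 4626*sqrt(13)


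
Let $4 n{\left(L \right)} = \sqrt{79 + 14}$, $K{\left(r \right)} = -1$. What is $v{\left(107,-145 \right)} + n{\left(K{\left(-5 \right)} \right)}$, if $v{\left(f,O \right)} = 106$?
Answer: $106 + \frac{\sqrt{93}}{4} \approx 108.41$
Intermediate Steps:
$n{\left(L \right)} = \frac{\sqrt{93}}{4}$ ($n{\left(L \right)} = \frac{\sqrt{79 + 14}}{4} = \frac{\sqrt{93}}{4}$)
$v{\left(107,-145 \right)} + n{\left(K{\left(-5 \right)} \right)} = 106 + \frac{\sqrt{93}}{4}$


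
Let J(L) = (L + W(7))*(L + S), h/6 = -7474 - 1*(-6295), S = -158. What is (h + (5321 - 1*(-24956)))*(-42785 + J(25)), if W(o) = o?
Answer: -1091492323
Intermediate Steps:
h = -7074 (h = 6*(-7474 - 1*(-6295)) = 6*(-7474 + 6295) = 6*(-1179) = -7074)
J(L) = (-158 + L)*(7 + L) (J(L) = (L + 7)*(L - 158) = (7 + L)*(-158 + L) = (-158 + L)*(7 + L))
(h + (5321 - 1*(-24956)))*(-42785 + J(25)) = (-7074 + (5321 - 1*(-24956)))*(-42785 + (-1106 + 25**2 - 151*25)) = (-7074 + (5321 + 24956))*(-42785 + (-1106 + 625 - 3775)) = (-7074 + 30277)*(-42785 - 4256) = 23203*(-47041) = -1091492323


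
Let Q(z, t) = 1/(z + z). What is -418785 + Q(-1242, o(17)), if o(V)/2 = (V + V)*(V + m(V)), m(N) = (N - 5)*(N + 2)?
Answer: -1040261941/2484 ≈ -4.1879e+5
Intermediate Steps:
m(N) = (-5 + N)*(2 + N)
o(V) = 4*V*(-10 + V**2 - 2*V) (o(V) = 2*((V + V)*(V + (-10 + V**2 - 3*V))) = 2*((2*V)*(-10 + V**2 - 2*V)) = 2*(2*V*(-10 + V**2 - 2*V)) = 4*V*(-10 + V**2 - 2*V))
Q(z, t) = 1/(2*z)
-418785 + Q(-1242, o(17)) = -418785 + (1/2)/(-1242) = -418785 + (1/2)*(-1/1242) = -418785 - 1/2484 = -1040261941/2484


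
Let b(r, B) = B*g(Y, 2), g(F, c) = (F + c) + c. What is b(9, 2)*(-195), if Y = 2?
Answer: -2340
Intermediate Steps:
g(F, c) = F + 2*c
b(r, B) = 6*B (b(r, B) = B*(2 + 2*2) = B*(2 + 4) = B*6 = 6*B)
b(9, 2)*(-195) = (6*2)*(-195) = 12*(-195) = -2340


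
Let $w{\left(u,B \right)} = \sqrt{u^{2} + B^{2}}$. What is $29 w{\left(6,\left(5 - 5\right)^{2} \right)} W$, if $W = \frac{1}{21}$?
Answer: $\frac{58}{7} \approx 8.2857$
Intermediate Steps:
$w{\left(u,B \right)} = \sqrt{B^{2} + u^{2}}$
$W = \frac{1}{21} \approx 0.047619$
$29 w{\left(6,\left(5 - 5\right)^{2} \right)} W = 29 \sqrt{\left(\left(5 - 5\right)^{2}\right)^{2} + 6^{2}} \cdot \frac{1}{21} = 29 \sqrt{\left(0^{2}\right)^{2} + 36} \cdot \frac{1}{21} = 29 \sqrt{0^{2} + 36} \cdot \frac{1}{21} = 29 \sqrt{0 + 36} \cdot \frac{1}{21} = 29 \sqrt{36} \cdot \frac{1}{21} = 29 \cdot 6 \cdot \frac{1}{21} = 174 \cdot \frac{1}{21} = \frac{58}{7}$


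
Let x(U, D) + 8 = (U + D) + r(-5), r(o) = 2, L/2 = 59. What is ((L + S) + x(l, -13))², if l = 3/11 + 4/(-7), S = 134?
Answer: 321054724/5929 ≈ 54150.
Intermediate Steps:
L = 118 (L = 2*59 = 118)
l = -23/77 (l = 3*(1/11) + 4*(-⅐) = 3/11 - 4/7 = -23/77 ≈ -0.29870)
x(U, D) = -6 + D + U (x(U, D) = -8 + ((U + D) + 2) = -8 + ((D + U) + 2) = -8 + (2 + D + U) = -6 + D + U)
((L + S) + x(l, -13))² = ((118 + 134) + (-6 - 13 - 23/77))² = (252 - 1486/77)² = (17918/77)² = 321054724/5929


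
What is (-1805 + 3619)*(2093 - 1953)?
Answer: 253960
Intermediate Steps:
(-1805 + 3619)*(2093 - 1953) = 1814*140 = 253960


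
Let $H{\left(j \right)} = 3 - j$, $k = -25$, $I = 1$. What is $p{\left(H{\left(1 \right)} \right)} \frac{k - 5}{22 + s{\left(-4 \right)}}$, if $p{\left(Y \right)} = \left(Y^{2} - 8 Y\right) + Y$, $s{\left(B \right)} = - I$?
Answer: $\frac{100}{7} \approx 14.286$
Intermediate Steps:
$s{\left(B \right)} = -1$ ($s{\left(B \right)} = \left(-1\right) 1 = -1$)
$p{\left(Y \right)} = Y^{2} - 7 Y$
$p{\left(H{\left(1 \right)} \right)} \frac{k - 5}{22 + s{\left(-4 \right)}} = \left(3 - 1\right) \left(-7 + \left(3 - 1\right)\right) \frac{-25 - 5}{22 - 1} = \left(3 - 1\right) \left(-7 + \left(3 - 1\right)\right) \left(- \frac{30}{21}\right) = 2 \left(-7 + 2\right) \left(\left(-30\right) \frac{1}{21}\right) = 2 \left(-5\right) \left(- \frac{10}{7}\right) = \left(-10\right) \left(- \frac{10}{7}\right) = \frac{100}{7}$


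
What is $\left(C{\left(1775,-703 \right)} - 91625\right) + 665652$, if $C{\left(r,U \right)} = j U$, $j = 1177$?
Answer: $-253404$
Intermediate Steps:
$C{\left(r,U \right)} = 1177 U$
$\left(C{\left(1775,-703 \right)} - 91625\right) + 665652 = \left(1177 \left(-703\right) - 91625\right) + 665652 = \left(-827431 - 91625\right) + 665652 = -919056 + 665652 = -253404$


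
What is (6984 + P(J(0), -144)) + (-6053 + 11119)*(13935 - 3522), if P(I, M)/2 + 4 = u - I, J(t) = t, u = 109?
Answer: 52759452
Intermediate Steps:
P(I, M) = 210 - 2*I (P(I, M) = -8 + 2*(109 - I) = -8 + (218 - 2*I) = 210 - 2*I)
(6984 + P(J(0), -144)) + (-6053 + 11119)*(13935 - 3522) = (6984 + (210 - 2*0)) + (-6053 + 11119)*(13935 - 3522) = (6984 + (210 + 0)) + 5066*10413 = (6984 + 210) + 52752258 = 7194 + 52752258 = 52759452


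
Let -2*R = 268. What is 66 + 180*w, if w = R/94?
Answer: -8958/47 ≈ -190.60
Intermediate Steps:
R = -134 (R = -½*268 = -134)
w = -67/47 (w = -134/94 = -134*1/94 = -67/47 ≈ -1.4255)
66 + 180*w = 66 + 180*(-67/47) = 66 - 12060/47 = -8958/47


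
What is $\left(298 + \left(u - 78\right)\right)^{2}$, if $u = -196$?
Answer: $576$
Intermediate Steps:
$\left(298 + \left(u - 78\right)\right)^{2} = \left(298 - 274\right)^{2} = 24^{2} = 576$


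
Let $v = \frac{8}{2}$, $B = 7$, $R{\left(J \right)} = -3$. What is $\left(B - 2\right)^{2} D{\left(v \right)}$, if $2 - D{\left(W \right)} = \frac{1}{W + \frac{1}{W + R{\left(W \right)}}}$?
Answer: $45$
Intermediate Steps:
$v = 4$ ($v = 8 \cdot \frac{1}{2} = 4$)
$D{\left(W \right)} = 2 - \frac{1}{W + \frac{1}{-3 + W}}$ ($D{\left(W \right)} = 2 - \frac{1}{W + \frac{1}{W - 3}} = 2 - \frac{1}{W + \frac{1}{-3 + W}}$)
$\left(B - 2\right)^{2} D{\left(v \right)} = \left(7 - 2\right)^{2} \frac{5 - 28 + 2 \cdot 4^{2}}{1 + 4^{2} - 12} = 5^{2} \frac{5 - 28 + 2 \cdot 16}{1 + 16 - 12} = 25 \frac{5 - 28 + 32}{5} = 25 \cdot \frac{1}{5} \cdot 9 = 25 \cdot \frac{9}{5} = 45$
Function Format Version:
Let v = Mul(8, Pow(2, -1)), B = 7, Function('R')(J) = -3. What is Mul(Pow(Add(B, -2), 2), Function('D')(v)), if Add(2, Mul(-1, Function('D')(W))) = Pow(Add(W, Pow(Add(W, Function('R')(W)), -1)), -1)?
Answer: 45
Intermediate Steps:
v = 4 (v = Mul(8, Rational(1, 2)) = 4)
Function('D')(W) = Add(2, Mul(-1, Pow(Add(W, Pow(Add(-3, W), -1)), -1))) (Function('D')(W) = Add(2, Mul(-1, Pow(Add(W, Pow(Add(W, -3), -1)), -1))) = Add(2, Mul(-1, Pow(Add(W, Pow(Add(-3, W), -1)), -1))))
Mul(Pow(Add(B, -2), 2), Function('D')(v)) = Mul(Pow(Add(7, -2), 2), Mul(Pow(Add(1, Pow(4, 2), Mul(-3, 4)), -1), Add(5, Mul(-7, 4), Mul(2, Pow(4, 2))))) = Mul(Pow(5, 2), Mul(Pow(Add(1, 16, -12), -1), Add(5, -28, Mul(2, 16)))) = Mul(25, Mul(Pow(5, -1), Add(5, -28, 32))) = Mul(25, Mul(Rational(1, 5), 9)) = Mul(25, Rational(9, 5)) = 45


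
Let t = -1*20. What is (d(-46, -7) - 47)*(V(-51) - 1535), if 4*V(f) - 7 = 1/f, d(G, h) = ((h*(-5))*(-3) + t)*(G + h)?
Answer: -514373288/51 ≈ -1.0086e+7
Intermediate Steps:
t = -20
d(G, h) = (-20 + 15*h)*(G + h) (d(G, h) = ((h*(-5))*(-3) - 20)*(G + h) = (-5*h*(-3) - 20)*(G + h) = (15*h - 20)*(G + h) = (-20 + 15*h)*(G + h))
V(f) = 7/4 + 1/(4*f)
(d(-46, -7) - 47)*(V(-51) - 1535) = ((-20*(-46) - 20*(-7) + 15*(-7)**2 + 15*(-46)*(-7)) - 47)*((1/4)*(1 + 7*(-51))/(-51) - 1535) = ((920 + 140 + 15*49 + 4830) - 47)*((1/4)*(-1/51)*(1 - 357) - 1535) = ((920 + 140 + 735 + 4830) - 47)*((1/4)*(-1/51)*(-356) - 1535) = (6625 - 47)*(89/51 - 1535) = 6578*(-78196/51) = -514373288/51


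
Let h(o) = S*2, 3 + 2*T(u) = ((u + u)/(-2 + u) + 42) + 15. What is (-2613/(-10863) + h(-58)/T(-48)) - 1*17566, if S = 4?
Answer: -14819866895/843693 ≈ -17565.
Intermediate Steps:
T(u) = 27 + u/(-2 + u) (T(u) = -3/2 + (((u + u)/(-2 + u) + 42) + 15)/2 = -3/2 + (((2*u)/(-2 + u) + 42) + 15)/2 = -3/2 + ((2*u/(-2 + u) + 42) + 15)/2 = -3/2 + ((42 + 2*u/(-2 + u)) + 15)/2 = -3/2 + (57 + 2*u/(-2 + u))/2 = -3/2 + (57/2 + u/(-2 + u)) = 27 + u/(-2 + u))
h(o) = 8 (h(o) = 4*2 = 8)
(-2613/(-10863) + h(-58)/T(-48)) - 1*17566 = (-2613/(-10863) + 8/((2*(-27 + 14*(-48))/(-2 - 48)))) - 1*17566 = (-2613*(-1/10863) + 8/((2*(-27 - 672)/(-50)))) - 17566 = (871/3621 + 8/((2*(-1/50)*(-699)))) - 17566 = (871/3621 + 8/(699/25)) - 17566 = (871/3621 + 8*(25/699)) - 17566 = (871/3621 + 200/699) - 17566 = 444343/843693 - 17566 = -14819866895/843693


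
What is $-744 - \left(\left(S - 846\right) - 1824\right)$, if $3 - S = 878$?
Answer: $2801$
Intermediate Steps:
$S = -875$ ($S = 3 - 878 = -875$)
$-744 - \left(\left(S - 846\right) - 1824\right) = -744 - \left(\left(-875 - 846\right) - 1824\right) = -744 - \left(-1721 - 1824\right) = -744 - -3545 = -744 + 3545 = 2801$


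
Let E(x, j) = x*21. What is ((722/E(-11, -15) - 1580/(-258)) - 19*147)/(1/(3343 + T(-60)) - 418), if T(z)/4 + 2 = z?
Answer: 28590666025/4283470499 ≈ 6.6747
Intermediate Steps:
T(z) = -8 + 4*z
E(x, j) = 21*x
((722/E(-11, -15) - 1580/(-258)) - 19*147)/(1/(3343 + T(-60)) - 418) = ((722/((21*(-11))) - 1580/(-258)) - 19*147)/(1/(3343 + (-8 + 4*(-60))) - 418) = ((722/(-231) - 1580*(-1/258)) - 2793)/(1/(3343 + (-8 - 240)) - 418) = ((722*(-1/231) + 790/129) - 2793)/(1/(3343 - 248) - 418) = ((-722/231 + 790/129) - 2793)/(1/3095 - 418) = (9928/3311 - 2793)/(1/3095 - 418) = -9237695/(3311*(-1293709/3095)) = -9237695/3311*(-3095/1293709) = 28590666025/4283470499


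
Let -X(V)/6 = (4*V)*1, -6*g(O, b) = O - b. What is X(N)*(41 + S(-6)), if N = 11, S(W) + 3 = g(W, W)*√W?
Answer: -10032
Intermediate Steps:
g(O, b) = -O/6 + b/6 (g(O, b) = -(O - b)/6 = -O/6 + b/6)
S(W) = -3 (S(W) = -3 + (-W/6 + W/6)*√W = -3 + 0*√W = -3 + 0 = -3)
X(V) = -24*V (X(V) = -6*4*V = -24*V)
X(N)*(41 + S(-6)) = (-24*11)*(41 - 3) = -264*38 = -10032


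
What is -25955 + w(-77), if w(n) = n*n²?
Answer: -482488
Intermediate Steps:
w(n) = n³
-25955 + w(-77) = -25955 + (-77)³ = -25955 - 456533 = -482488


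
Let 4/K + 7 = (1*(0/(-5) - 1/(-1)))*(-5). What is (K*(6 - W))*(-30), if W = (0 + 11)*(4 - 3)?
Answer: -50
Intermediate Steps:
W = 11 (W = 11*1 = 11)
K = -1/3 (K = 4/(-7 + (1*(0/(-5) - 1/(-1)))*(-5)) = 4/(-7 + (1*(0*(-1/5) - 1*(-1)))*(-5)) = 4/(-7 + (1*(0 + 1))*(-5)) = 4/(-7 + (1*1)*(-5)) = 4/(-7 + 1*(-5)) = 4/(-7 - 5) = 4/(-12) = 4*(-1/12) = -1/3 ≈ -0.33333)
(K*(6 - W))*(-30) = -(6 - 1*11)/3*(-30) = -(6 - 11)/3*(-30) = -1/3*(-5)*(-30) = (5/3)*(-30) = -50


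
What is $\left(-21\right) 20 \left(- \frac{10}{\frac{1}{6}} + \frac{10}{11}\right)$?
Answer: $\frac{273000}{11} \approx 24818.0$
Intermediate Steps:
$\left(-21\right) 20 \left(- \frac{10}{\frac{1}{6}} + \frac{10}{11}\right) = - 420 \left(- 10 \frac{1}{\frac{1}{6}} + 10 \cdot \frac{1}{11}\right) = - 420 \left(\left(-10\right) 6 + \frac{10}{11}\right) = - 420 \left(-60 + \frac{10}{11}\right) = \left(-420\right) \left(- \frac{650}{11}\right) = \frac{273000}{11}$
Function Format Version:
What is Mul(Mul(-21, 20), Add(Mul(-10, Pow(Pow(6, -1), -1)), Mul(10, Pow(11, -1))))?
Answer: Rational(273000, 11) ≈ 24818.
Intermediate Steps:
Mul(Mul(-21, 20), Add(Mul(-10, Pow(Pow(6, -1), -1)), Mul(10, Pow(11, -1)))) = Mul(-420, Add(Mul(-10, Pow(Rational(1, 6), -1)), Mul(10, Rational(1, 11)))) = Mul(-420, Add(Mul(-10, 6), Rational(10, 11))) = Mul(-420, Add(-60, Rational(10, 11))) = Mul(-420, Rational(-650, 11)) = Rational(273000, 11)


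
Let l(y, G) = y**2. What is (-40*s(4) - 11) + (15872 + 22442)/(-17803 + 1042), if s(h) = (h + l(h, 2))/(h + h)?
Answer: -1898785/16761 ≈ -113.29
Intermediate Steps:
s(h) = (h + h**2)/(2*h) (s(h) = (h + h**2)/(h + h) = (h + h**2)/((2*h)) = (h + h**2)*(1/(2*h)) = (h + h**2)/(2*h))
(-40*s(4) - 11) + (15872 + 22442)/(-17803 + 1042) = (-40*(1/2 + (1/2)*4) - 11) + (15872 + 22442)/(-17803 + 1042) = (-40*(1/2 + 2) - 11) + 38314/(-16761) = (-40*5/2 - 11) + 38314*(-1/16761) = (-100 - 11) - 38314/16761 = -111 - 38314/16761 = -1898785/16761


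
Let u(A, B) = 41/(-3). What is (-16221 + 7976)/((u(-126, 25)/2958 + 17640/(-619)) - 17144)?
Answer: 45289834470/94328657603 ≈ 0.48013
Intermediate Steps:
u(A, B) = -41/3 (u(A, B) = 41*(-⅓) = -41/3)
(-16221 + 7976)/((u(-126, 25)/2958 + 17640/(-619)) - 17144) = (-16221 + 7976)/((-41/3/2958 + 17640/(-619)) - 17144) = -8245/((-41/3*1/2958 + 17640*(-1/619)) - 17144) = -8245/((-41/8874 - 17640/619) - 17144) = -8245/(-156562739/5493006 - 17144) = -8245/(-94328657603/5493006) = -8245*(-5493006/94328657603) = 45289834470/94328657603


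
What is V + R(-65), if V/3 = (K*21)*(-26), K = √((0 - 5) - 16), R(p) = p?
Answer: -65 - 1638*I*√21 ≈ -65.0 - 7506.3*I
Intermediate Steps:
K = I*√21 (K = √(-5 - 16) = √(-21) = I*√21 ≈ 4.5826*I)
V = -1638*I*√21 (V = 3*(((I*√21)*21)*(-26)) = 3*((21*I*√21)*(-26)) = 3*(-546*I*√21) = -1638*I*√21 ≈ -7506.3*I)
V + R(-65) = -1638*I*√21 - 65 = -65 - 1638*I*√21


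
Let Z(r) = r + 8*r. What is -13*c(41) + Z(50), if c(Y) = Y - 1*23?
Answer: 216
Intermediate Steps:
Z(r) = 9*r
c(Y) = -23 + Y (c(Y) = Y - 23 = -23 + Y)
-13*c(41) + Z(50) = -13*(-23 + 41) + 9*50 = -13*18 + 450 = -234 + 450 = 216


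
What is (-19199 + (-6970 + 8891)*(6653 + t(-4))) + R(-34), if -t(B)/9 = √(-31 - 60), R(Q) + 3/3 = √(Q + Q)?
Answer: 12761213 - 17289*I*√91 + 2*I*√17 ≈ 1.2761e+7 - 1.6492e+5*I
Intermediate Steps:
R(Q) = -1 + √2*√Q (R(Q) = -1 + √(Q + Q) = -1 + √(2*Q) = -1 + √2*√Q)
t(B) = -9*I*√91 (t(B) = -9*√(-31 - 60) = -9*I*√91)
(-19199 + (-6970 + 8891)*(6653 + t(-4))) + R(-34) = (-19199 + (-6970 + 8891)*(6653 - 9*I*√91)) + (-1 + √2*√(-34)) = (-19199 + 1921*(6653 - 9*I*√91)) + (-1 + √2*(I*√34)) = (-19199 + (12780413 - 17289*I*√91)) + (-1 + 2*I*√17) = (12761214 - 17289*I*√91) + (-1 + 2*I*√17) = 12761213 - 17289*I*√91 + 2*I*√17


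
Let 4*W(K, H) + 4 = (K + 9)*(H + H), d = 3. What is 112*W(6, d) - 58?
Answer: 2350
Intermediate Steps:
W(K, H) = -1 + H*(9 + K)/2 (W(K, H) = -1 + ((K + 9)*(H + H))/4 = -1 + ((9 + K)*(2*H))/4 = -1 + (2*H*(9 + K))/4 = -1 + H*(9 + K)/2)
112*W(6, d) - 58 = 112*(-1 + (9/2)*3 + (1/2)*3*6) - 58 = 112*(-1 + 27/2 + 9) - 58 = 112*(43/2) - 58 = 2408 - 58 = 2350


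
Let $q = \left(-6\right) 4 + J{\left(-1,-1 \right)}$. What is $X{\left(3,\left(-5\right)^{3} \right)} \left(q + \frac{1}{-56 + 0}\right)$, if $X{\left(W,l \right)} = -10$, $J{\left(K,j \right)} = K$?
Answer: $\frac{7005}{28} \approx 250.18$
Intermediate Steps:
$q = -25$ ($q = \left(-6\right) 4 - 1 = -24 - 1 = -25$)
$X{\left(3,\left(-5\right)^{3} \right)} \left(q + \frac{1}{-56 + 0}\right) = - 10 \left(-25 + \frac{1}{-56 + 0}\right) = - 10 \left(-25 + \frac{1}{-56}\right) = - 10 \left(-25 - \frac{1}{56}\right) = \left(-10\right) \left(- \frac{1401}{56}\right) = \frac{7005}{28}$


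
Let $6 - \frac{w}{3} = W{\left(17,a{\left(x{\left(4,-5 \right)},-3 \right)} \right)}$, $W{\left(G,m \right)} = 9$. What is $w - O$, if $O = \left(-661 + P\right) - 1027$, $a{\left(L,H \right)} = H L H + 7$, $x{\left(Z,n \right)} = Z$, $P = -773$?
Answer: $2452$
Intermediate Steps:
$a{\left(L,H \right)} = 7 + L H^{2}$ ($a{\left(L,H \right)} = L H^{2} + 7 = 7 + L H^{2}$)
$w = -9$ ($w = 18 - 27 = -9$)
$O = -2461$ ($O = \left(-661 - 773\right) - 1027 = -1434 - 1027 = -2461$)
$w - O = -9 - -2461 = -9 + 2461 = 2452$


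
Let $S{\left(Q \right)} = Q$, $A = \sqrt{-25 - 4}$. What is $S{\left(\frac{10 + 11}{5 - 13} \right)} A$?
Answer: $- \frac{21 i \sqrt{29}}{8} \approx - 14.136 i$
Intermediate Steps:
$A = i \sqrt{29}$ ($A = \sqrt{-29} = i \sqrt{29} \approx 5.3852 i$)
$S{\left(\frac{10 + 11}{5 - 13} \right)} A = \frac{10 + 11}{5 - 13} i \sqrt{29} = \frac{21}{-8} i \sqrt{29} = 21 \left(- \frac{1}{8}\right) i \sqrt{29} = - \frac{21 i \sqrt{29}}{8}$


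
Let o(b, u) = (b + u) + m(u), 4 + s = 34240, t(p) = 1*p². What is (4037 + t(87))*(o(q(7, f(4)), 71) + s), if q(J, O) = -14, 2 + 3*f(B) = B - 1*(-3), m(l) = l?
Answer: 398828584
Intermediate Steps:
t(p) = p²
f(B) = ⅓ + B/3 (f(B) = -⅔ + (B - 1*(-3))/3 = -⅔ + (B + 3)/3 = -⅔ + (3 + B)/3 = -⅔ + (1 + B/3) = ⅓ + B/3)
s = 34236 (s = -4 + 34240 = 34236)
o(b, u) = b + 2*u (o(b, u) = (b + u) + u = b + 2*u)
(4037 + t(87))*(o(q(7, f(4)), 71) + s) = (4037 + 87²)*((-14 + 2*71) + 34236) = (4037 + 7569)*((-14 + 142) + 34236) = 11606*(128 + 34236) = 11606*34364 = 398828584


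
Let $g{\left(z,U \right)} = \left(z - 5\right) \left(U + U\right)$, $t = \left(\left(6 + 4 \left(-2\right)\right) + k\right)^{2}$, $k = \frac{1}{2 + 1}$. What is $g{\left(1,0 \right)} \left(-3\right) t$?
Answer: $0$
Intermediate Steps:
$k = \frac{1}{3} \approx 0.33333$
$t = \frac{25}{9}$ ($t = \left(\left(6 + 4 \left(-2\right)\right) + \frac{1}{3}\right)^{2} = \left(\left(6 - 8\right) + \frac{1}{3}\right)^{2} = \left(-2 + \frac{1}{3}\right)^{2} = \left(- \frac{5}{3}\right)^{2} = \frac{25}{9} \approx 2.7778$)
$g{\left(z,U \right)} = 2 U \left(-5 + z\right)$ ($g{\left(z,U \right)} = \left(-5 + z\right) 2 U = 2 U \left(-5 + z\right)$)
$g{\left(1,0 \right)} \left(-3\right) t = 2 \cdot 0 \left(-5 + 1\right) \left(-3\right) \frac{25}{9} = 2 \cdot 0 \left(-4\right) \left(-3\right) \frac{25}{9} = 0 \left(-3\right) \frac{25}{9} = 0 \cdot \frac{25}{9} = 0$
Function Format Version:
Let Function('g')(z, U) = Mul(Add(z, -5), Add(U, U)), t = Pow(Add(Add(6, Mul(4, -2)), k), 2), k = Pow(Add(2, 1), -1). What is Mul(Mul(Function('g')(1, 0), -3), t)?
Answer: 0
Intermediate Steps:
k = Rational(1, 3) (k = Pow(3, -1) = Rational(1, 3) ≈ 0.33333)
t = Rational(25, 9) (t = Pow(Add(Add(6, Mul(4, -2)), Rational(1, 3)), 2) = Pow(Add(Add(6, -8), Rational(1, 3)), 2) = Pow(Add(-2, Rational(1, 3)), 2) = Pow(Rational(-5, 3), 2) = Rational(25, 9) ≈ 2.7778)
Function('g')(z, U) = Mul(2, U, Add(-5, z)) (Function('g')(z, U) = Mul(Add(-5, z), Mul(2, U)) = Mul(2, U, Add(-5, z)))
Mul(Mul(Function('g')(1, 0), -3), t) = Mul(Mul(Mul(2, 0, Add(-5, 1)), -3), Rational(25, 9)) = Mul(Mul(Mul(2, 0, -4), -3), Rational(25, 9)) = Mul(Mul(0, -3), Rational(25, 9)) = Mul(0, Rational(25, 9)) = 0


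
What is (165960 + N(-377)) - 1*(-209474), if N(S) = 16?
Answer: 375450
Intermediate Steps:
(165960 + N(-377)) - 1*(-209474) = (165960 + 16) - 1*(-209474) = 165976 + 209474 = 375450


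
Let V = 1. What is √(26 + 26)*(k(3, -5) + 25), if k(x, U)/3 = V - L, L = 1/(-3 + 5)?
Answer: 53*√13 ≈ 191.09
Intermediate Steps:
L = ½ (L = 1/2 = ½ ≈ 0.50000)
k(x, U) = 3/2 (k(x, U) = 3*(1 - 1*½) = 3*(1 - ½) = 3*(½) = 3/2)
√(26 + 26)*(k(3, -5) + 25) = √(26 + 26)*(3/2 + 25) = √52*(53/2) = (2*√13)*(53/2) = 53*√13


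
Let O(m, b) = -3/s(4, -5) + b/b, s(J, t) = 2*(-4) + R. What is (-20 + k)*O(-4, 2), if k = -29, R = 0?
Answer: -539/8 ≈ -67.375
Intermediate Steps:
s(J, t) = -8 (s(J, t) = 2*(-4) + 0 = -8 + 0 = -8)
O(m, b) = 11/8 (O(m, b) = -3/(-8) + b/b = -3*(-⅛) + 1 = 3/8 + 1 = 11/8)
(-20 + k)*O(-4, 2) = (-20 - 29)*(11/8) = -49*11/8 = -539/8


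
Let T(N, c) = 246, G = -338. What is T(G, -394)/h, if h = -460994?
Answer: -123/230497 ≈ -0.00053363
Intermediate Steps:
T(G, -394)/h = 246/(-460994) = 246*(-1/460994) = -123/230497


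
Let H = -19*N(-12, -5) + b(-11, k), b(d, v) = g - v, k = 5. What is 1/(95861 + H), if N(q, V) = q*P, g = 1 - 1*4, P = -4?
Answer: 1/94941 ≈ 1.0533e-5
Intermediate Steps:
g = -3 (g = 1 - 4 = -3)
b(d, v) = -3 - v
N(q, V) = -4*q (N(q, V) = q*(-4) = -4*q)
H = -920 (H = -(-76)*(-12) + (-3 - 1*5) = -19*48 + (-3 - 5) = -912 - 8 = -920)
1/(95861 + H) = 1/(95861 - 920) = 1/94941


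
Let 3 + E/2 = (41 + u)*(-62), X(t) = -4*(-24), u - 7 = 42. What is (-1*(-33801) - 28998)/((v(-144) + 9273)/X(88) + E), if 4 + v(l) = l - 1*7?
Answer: -230544/531409 ≈ -0.43384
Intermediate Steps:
u = 49 (u = 7 + 42 = 49)
v(l) = -11 + l (v(l) = -4 + (l - 1*7) = -4 + (l - 7) = -4 + (-7 + l) = -11 + l)
X(t) = 96
E = -11166 (E = -6 + 2*((41 + 49)*(-62)) = -6 + 2*(90*(-62)) = -6 + 2*(-5580) = -6 - 11160 = -11166)
(-1*(-33801) - 28998)/((v(-144) + 9273)/X(88) + E) = (-1*(-33801) - 28998)/(((-11 - 144) + 9273)/96 - 11166) = (33801 - 28998)/((-155 + 9273)*(1/96) - 11166) = 4803/(9118*(1/96) - 11166) = 4803/(4559/48 - 11166) = 4803/(-531409/48) = 4803*(-48/531409) = -230544/531409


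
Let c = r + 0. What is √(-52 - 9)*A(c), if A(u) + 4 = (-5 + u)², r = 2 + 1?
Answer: 0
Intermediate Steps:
r = 3
c = 3 (c = 3 + 0 = 3)
A(u) = -4 + (-5 + u)²
√(-52 - 9)*A(c) = √(-52 - 9)*(-4 + (-5 + 3)²) = √(-61)*(-4 + (-2)²) = (I*√61)*(-4 + 4) = (I*√61)*0 = 0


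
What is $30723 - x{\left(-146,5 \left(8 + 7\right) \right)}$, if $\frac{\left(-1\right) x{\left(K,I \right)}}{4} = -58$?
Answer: $30491$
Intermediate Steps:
$x{\left(K,I \right)} = 232$ ($x{\left(K,I \right)} = \left(-4\right) \left(-58\right) = 232$)
$30723 - x{\left(-146,5 \left(8 + 7\right) \right)} = 30723 - 232 = 30491$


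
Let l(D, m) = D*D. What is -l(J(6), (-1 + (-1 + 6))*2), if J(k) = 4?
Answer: -16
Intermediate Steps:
l(D, m) = D²
-l(J(6), (-1 + (-1 + 6))*2) = -1*4² = -1*16 = -16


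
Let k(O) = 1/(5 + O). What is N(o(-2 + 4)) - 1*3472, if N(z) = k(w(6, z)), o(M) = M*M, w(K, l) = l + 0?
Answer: -31247/9 ≈ -3471.9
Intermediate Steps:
w(K, l) = l
o(M) = M²
N(z) = 1/(5 + z)
N(o(-2 + 4)) - 1*3472 = 1/(5 + (-2 + 4)²) - 1*3472 = 1/(5 + 2²) - 3472 = 1/(5 + 4) - 3472 = 1/9 - 3472 = ⅑ - 3472 = -31247/9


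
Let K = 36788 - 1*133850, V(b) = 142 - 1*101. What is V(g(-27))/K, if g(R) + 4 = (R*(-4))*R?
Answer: -41/97062 ≈ -0.00042241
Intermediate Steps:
g(R) = -4 - 4*R**2 (g(R) = -4 + (R*(-4))*R = -4 + (-4*R)*R = -4 - 4*R**2)
V(b) = 41 (V(b) = 142 - 101 = 41)
K = -97062 (K = 36788 - 133850 = -97062)
V(g(-27))/K = 41/(-97062) = 41*(-1/97062) = -41/97062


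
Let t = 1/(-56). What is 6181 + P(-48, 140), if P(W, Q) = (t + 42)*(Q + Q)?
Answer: 17936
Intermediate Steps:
t = -1/56 ≈ -0.017857
P(W, Q) = 2351*Q/28 (P(W, Q) = (-1/56 + 42)*(Q + Q) = 2351*(2*Q)/56 = 2351*Q/28)
6181 + P(-48, 140) = 6181 + (2351/28)*140 = 6181 + 11755 = 17936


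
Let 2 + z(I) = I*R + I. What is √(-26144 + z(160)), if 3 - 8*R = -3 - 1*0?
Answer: 3*I*√2874 ≈ 160.83*I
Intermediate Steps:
R = ¾ (R = 3/8 - (-3 - 1*0)/8 = 3/8 - (-3 + 0)/8 = 3/8 - ⅛*(-3) = 3/8 + 3/8 = ¾ ≈ 0.75000)
z(I) = -2 + 7*I/4 (z(I) = -2 + (I*(¾) + I) = -2 + (3*I/4 + I) = -2 + 7*I/4)
√(-26144 + z(160)) = √(-26144 + (-2 + (7/4)*160)) = √(-26144 + (-2 + 280)) = √(-26144 + 278) = √(-25866) = 3*I*√2874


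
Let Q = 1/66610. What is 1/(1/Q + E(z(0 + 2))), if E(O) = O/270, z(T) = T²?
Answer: 135/8992352 ≈ 1.5013e-5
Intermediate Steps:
Q = 1/66610 ≈ 1.5013e-5
E(O) = O/270 (E(O) = O*(1/270) = O/270)
1/(1/Q + E(z(0 + 2))) = 1/(1/(1/66610) + (0 + 2)²/270) = 1/(66610 + (1/270)*2²) = 1/(66610 + (1/270)*4) = 1/(66610 + 2/135) = 1/(8992352/135) = 135/8992352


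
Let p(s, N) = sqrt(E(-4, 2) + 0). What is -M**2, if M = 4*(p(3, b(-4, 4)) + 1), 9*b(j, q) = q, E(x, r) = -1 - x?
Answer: -64 - 32*sqrt(3) ≈ -119.43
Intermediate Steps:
b(j, q) = q/9
p(s, N) = sqrt(3) (p(s, N) = sqrt((-1 - 1*(-4)) + 0) = sqrt((-1 + 4) + 0) = sqrt(3 + 0) = sqrt(3))
M = 4 + 4*sqrt(3) (M = 4*(sqrt(3) + 1) = 4*(1 + sqrt(3)) = 4 + 4*sqrt(3) ≈ 10.928)
-M**2 = -(4 + 4*sqrt(3))**2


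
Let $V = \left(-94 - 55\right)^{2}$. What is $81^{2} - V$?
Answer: $-15640$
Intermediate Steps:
$V = 22201$ ($V = \left(-149\right)^{2} = 22201$)
$81^{2} - V = 81^{2} - 22201 = 6561 - 22201 = -15640$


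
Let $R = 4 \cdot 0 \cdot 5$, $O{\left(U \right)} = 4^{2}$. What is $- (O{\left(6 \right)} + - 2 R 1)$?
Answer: $-16$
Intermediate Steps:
$O{\left(U \right)} = 16$
$R = 0$ ($R = 0 \cdot 5 = 0$)
$- (O{\left(6 \right)} + - 2 R 1) = - (16 + \left(-2\right) 0 \cdot 1) = - (16 + 0 \cdot 1) = - (16 + 0) = \left(-1\right) 16 = -16$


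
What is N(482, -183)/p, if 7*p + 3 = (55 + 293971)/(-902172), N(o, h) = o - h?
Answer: -2099805330/1500271 ≈ -1399.6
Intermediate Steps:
p = -1500271/3157602 (p = -3/7 + ((55 + 293971)/(-902172))/7 = -3/7 + (294026*(-1/902172))/7 = -3/7 + (1/7)*(-147013/451086) = -3/7 - 147013/3157602 = -1500271/3157602 ≈ -0.47513)
N(482, -183)/p = (482 - 1*(-183))/(-1500271/3157602) = (482 + 183)*(-3157602/1500271) = 665*(-3157602/1500271) = -2099805330/1500271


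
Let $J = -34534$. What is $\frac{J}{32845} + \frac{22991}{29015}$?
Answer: $- \frac{49372923}{190599535} \approx -0.25904$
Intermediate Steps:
$\frac{J}{32845} + \frac{22991}{29015} = - \frac{34534}{32845} + \frac{22991}{29015} = - \frac{49372923}{190599535}$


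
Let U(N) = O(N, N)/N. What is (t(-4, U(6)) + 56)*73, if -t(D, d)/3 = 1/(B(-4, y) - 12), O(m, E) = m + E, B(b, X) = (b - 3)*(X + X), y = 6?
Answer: 130889/32 ≈ 4090.3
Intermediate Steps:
B(b, X) = 2*X*(-3 + b) (B(b, X) = (-3 + b)*(2*X) = 2*X*(-3 + b))
O(m, E) = E + m
U(N) = 2 (U(N) = (N + N)/N = (2*N)/N = 2)
t(D, d) = 1/32 (t(D, d) = -3/(2*6*(-3 - 4) - 12) = -3/(2*6*(-7) - 12) = -3/(-84 - 12) = -3/(-96) = -3*(-1/96) = 1/32)
(t(-4, U(6)) + 56)*73 = (1/32 + 56)*73 = (1793/32)*73 = 130889/32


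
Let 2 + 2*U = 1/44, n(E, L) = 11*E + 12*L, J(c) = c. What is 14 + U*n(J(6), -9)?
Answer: 2443/44 ≈ 55.523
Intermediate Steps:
U = -87/88 (U = -1 + (½)/44 = -1 + (½)*(1/44) = -1 + 1/88 = -87/88 ≈ -0.98864)
14 + U*n(J(6), -9) = 14 - 87*(11*6 + 12*(-9))/88 = 14 - 87*(66 - 108)/88 = 14 - 87/88*(-42) = 14 + 1827/44 = 2443/44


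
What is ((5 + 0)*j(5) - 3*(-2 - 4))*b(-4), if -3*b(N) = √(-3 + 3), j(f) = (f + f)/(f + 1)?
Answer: 0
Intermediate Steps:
j(f) = 2*f/(1 + f) (j(f) = (2*f)/(1 + f) = 2*f/(1 + f))
b(N) = 0 (b(N) = -√(-3 + 3)/3 = -√0/3 = -⅓*0 = 0)
((5 + 0)*j(5) - 3*(-2 - 4))*b(-4) = ((5 + 0)*(2*5/(1 + 5)) - 3*(-2 - 4))*0 = (5*(2*5/6) - 3*(-6))*0 = (5*(2*5*(⅙)) + 18)*0 = (5*(5/3) + 18)*0 = (25/3 + 18)*0 = (79/3)*0 = 0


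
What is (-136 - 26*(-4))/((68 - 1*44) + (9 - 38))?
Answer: 32/5 ≈ 6.4000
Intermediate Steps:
(-136 - 26*(-4))/((68 - 1*44) + (9 - 38)) = (-136 + 104)/((68 - 44) - 29) = -32/(24 - 29) = -32/(-5) = -32*(-⅕) = 32/5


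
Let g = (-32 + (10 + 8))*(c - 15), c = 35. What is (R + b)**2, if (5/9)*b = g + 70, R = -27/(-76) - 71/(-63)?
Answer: 3249968856289/22924944 ≈ 1.4177e+5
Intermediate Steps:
R = 7097/4788 (R = -27*(-1/76) - 71*(-1/63) = 27/76 + 71/63 = 7097/4788 ≈ 1.4822)
g = -280 (g = (-32 + (10 + 8))*(35 - 15) = (-32 + 18)*20 = -14*20 = -280)
b = -378 (b = 9*(-280 + 70)/5 = (9/5)*(-210) = -378)
(R + b)**2 = (7097/4788 - 378)**2 = (-1802767/4788)**2 = 3249968856289/22924944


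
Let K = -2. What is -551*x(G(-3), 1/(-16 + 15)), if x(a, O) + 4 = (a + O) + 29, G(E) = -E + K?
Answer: -13775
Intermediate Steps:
G(E) = -2 - E (G(E) = -E - 2 = -2 - E)
x(a, O) = 25 + O + a (x(a, O) = -4 + ((a + O) + 29) = -4 + ((O + a) + 29) = -4 + (29 + O + a) = 25 + O + a)
-551*x(G(-3), 1/(-16 + 15)) = -551*(25 + 1/(-16 + 15) + (-2 - 1*(-3))) = -551*(25 + 1/(-1) + (-2 + 3)) = -551*(25 - 1 + 1) = -551*25 = -13775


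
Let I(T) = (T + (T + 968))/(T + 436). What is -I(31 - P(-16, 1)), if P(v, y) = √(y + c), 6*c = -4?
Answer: -721514/327133 - 48*√3/327133 ≈ -2.2058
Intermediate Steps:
c = -⅔ (c = (⅙)*(-4) = -⅔ ≈ -0.66667)
P(v, y) = √(-⅔ + y) (P(v, y) = √(y - ⅔) = √(-⅔ + y))
I(T) = (968 + 2*T)/(436 + T) (I(T) = (T + (968 + T))/(436 + T) = (968 + 2*T)/(436 + T))
-I(31 - P(-16, 1)) = -2*(484 + (31 - √(-6 + 9*1)/3))/(436 + (31 - √(-6 + 9*1)/3)) = -2*(484 + (31 - √(-6 + 9)/3))/(436 + (31 - √(-6 + 9)/3)) = -2*(484 + (31 - √3/3))/(436 + (31 - √3/3)) = -2*(515 - √3/3)/(467 - √3/3)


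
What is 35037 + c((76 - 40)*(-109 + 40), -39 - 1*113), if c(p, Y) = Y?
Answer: 34885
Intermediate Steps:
35037 + c((76 - 40)*(-109 + 40), -39 - 1*113) = 35037 + (-39 - 1*113) = 35037 + (-39 - 113) = 35037 - 152 = 34885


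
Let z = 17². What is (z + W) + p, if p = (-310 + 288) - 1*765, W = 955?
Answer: 457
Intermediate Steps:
p = -787 (p = -22 - 765 = -787)
z = 289
(z + W) + p = (289 + 955) - 787 = 1244 - 787 = 457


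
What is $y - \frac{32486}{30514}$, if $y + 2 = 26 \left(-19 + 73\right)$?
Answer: $\frac{21374071}{15257} \approx 1400.9$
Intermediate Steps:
$y = 1402$ ($y = -2 + 26 \left(-19 + 73\right) = -2 + 26 \cdot 54 = -2 + 1404 = 1402$)
$y - \frac{32486}{30514} = 1402 - \frac{32486}{30514} = 1402 - 32486 \cdot \frac{1}{30514} = 1402 - \frac{16243}{15257} = \frac{21374071}{15257}$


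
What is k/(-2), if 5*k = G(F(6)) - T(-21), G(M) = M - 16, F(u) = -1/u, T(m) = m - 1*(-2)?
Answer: -17/60 ≈ -0.28333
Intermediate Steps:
T(m) = 2 + m (T(m) = m + 2 = 2 + m)
G(M) = -16 + M
k = 17/30 (k = ((-16 - 1/6) - (2 - 21))/5 = ((-16 - 1*1/6) - 1*(-19))/5 = ((-16 - 1/6) + 19)/5 = (-97/6 + 19)/5 = (1/5)*(17/6) = 17/30 ≈ 0.56667)
k/(-2) = (17/30)/(-2) = -1/2*17/30 = -17/60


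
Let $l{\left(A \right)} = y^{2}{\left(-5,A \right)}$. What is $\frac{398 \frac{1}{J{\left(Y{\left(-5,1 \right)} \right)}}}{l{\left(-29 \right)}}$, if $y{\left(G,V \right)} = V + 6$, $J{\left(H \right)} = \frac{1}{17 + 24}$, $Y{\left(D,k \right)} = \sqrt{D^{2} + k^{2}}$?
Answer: $\frac{16318}{529} \approx 30.847$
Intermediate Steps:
$J{\left(H \right)} = \frac{1}{41}$
$y{\left(G,V \right)} = 6 + V$
$l{\left(A \right)} = \left(6 + A\right)^{2}$
$\frac{398 \frac{1}{J{\left(Y{\left(-5,1 \right)} \right)}}}{l{\left(-29 \right)}} = \frac{398 \frac{1}{\frac{1}{41}}}{\left(6 - 29\right)^{2}} = \frac{398 \cdot 41}{\left(-23\right)^{2}} = \frac{16318}{529}$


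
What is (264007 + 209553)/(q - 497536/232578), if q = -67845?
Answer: -55069818840/7889875973 ≈ -6.9798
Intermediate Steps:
(264007 + 209553)/(q - 497536/232578) = (264007 + 209553)/(-67845 - 497536/232578) = 473560/(-67845 - 497536*1/232578) = 473560/(-67845 - 248768/116289) = 473560/(-7889875973/116289) = 473560*(-116289/7889875973) = -55069818840/7889875973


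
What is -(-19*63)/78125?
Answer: 1197/78125 ≈ 0.015322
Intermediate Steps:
-(-19*63)/78125 = -(-1197)/78125 = -1*(-1197/78125) = 1197/78125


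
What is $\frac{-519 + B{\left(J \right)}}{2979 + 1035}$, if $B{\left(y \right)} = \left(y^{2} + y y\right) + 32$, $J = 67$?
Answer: $\frac{8491}{4014} \approx 2.1153$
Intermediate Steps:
$B{\left(y \right)} = 32 + 2 y^{2}$ ($B{\left(y \right)} = \left(y^{2} + y^{2}\right) + 32 = 2 y^{2} + 32 = 32 + 2 y^{2}$)
$\frac{-519 + B{\left(J \right)}}{2979 + 1035} = \frac{-519 + \left(32 + 2 \cdot 67^{2}\right)}{2979 + 1035} = \frac{-519 + \left(32 + 2 \cdot 4489\right)}{4014} = \left(-519 + \left(32 + 8978\right)\right) \frac{1}{4014} = \left(-519 + 9010\right) \frac{1}{4014} = 8491 \cdot \frac{1}{4014} = \frac{8491}{4014}$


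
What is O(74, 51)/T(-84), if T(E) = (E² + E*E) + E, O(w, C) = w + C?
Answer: 125/14028 ≈ 0.0089107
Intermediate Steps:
O(w, C) = C + w
T(E) = E + 2*E² (T(E) = (E² + E²) + E = 2*E² + E = E + 2*E²)
O(74, 51)/T(-84) = (51 + 74)/((-84*(1 + 2*(-84)))) = 125/((-84*(1 - 168))) = 125/((-84*(-167))) = 125/14028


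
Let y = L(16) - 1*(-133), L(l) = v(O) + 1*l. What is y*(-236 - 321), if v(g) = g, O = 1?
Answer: -83550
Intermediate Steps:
L(l) = 1 + l (L(l) = 1 + 1*l = 1 + l)
y = 150 (y = (1 + 16) - 1*(-133) = 17 + 133 = 150)
y*(-236 - 321) = 150*(-236 - 321) = 150*(-557) = -83550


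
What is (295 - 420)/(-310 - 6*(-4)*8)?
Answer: 125/118 ≈ 1.0593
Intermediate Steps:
(295 - 420)/(-310 - 6*(-4)*8) = -125/(-310 + 24*8) = -125/(-310 + 192) = -125/(-118) = -125*(-1/118) = 125/118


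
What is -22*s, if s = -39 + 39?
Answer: 0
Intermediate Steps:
s = 0
-22*s = -22*0 = 0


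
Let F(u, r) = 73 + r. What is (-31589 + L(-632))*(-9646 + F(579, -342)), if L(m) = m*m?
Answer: -3647084025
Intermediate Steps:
L(m) = m²
(-31589 + L(-632))*(-9646 + F(579, -342)) = (-31589 + (-632)²)*(-9646 + (73 - 342)) = (-31589 + 399424)*(-9646 - 269) = 367835*(-9915) = -3647084025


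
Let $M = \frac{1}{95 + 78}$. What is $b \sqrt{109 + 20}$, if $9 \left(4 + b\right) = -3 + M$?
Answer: $- \frac{6746 \sqrt{129}}{1557} \approx -49.21$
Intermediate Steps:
$M = \frac{1}{173} \approx 0.0057803$
$b = - \frac{6746}{1557}$ ($b = -4 + \frac{-3 + \frac{1}{173}}{9} = -4 + \frac{1}{9} \left(- \frac{518}{173}\right) = -4 - \frac{518}{1557} = - \frac{6746}{1557} \approx -4.3327$)
$b \sqrt{109 + 20} = - \frac{6746 \sqrt{109 + 20}}{1557} = - \frac{6746 \sqrt{129}}{1557}$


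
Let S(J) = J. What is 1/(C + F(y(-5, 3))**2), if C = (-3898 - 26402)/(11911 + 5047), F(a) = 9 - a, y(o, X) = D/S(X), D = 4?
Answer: 76311/4349041 ≈ 0.017547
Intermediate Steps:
y(o, X) = 4/X
C = -15150/8479 (C = -30300/16958 = -30300*1/16958 = -15150/8479 ≈ -1.7868)
1/(C + F(y(-5, 3))**2) = 1/(-15150/8479 + (9 - 4/3)**2) = 1/(-15150/8479 + (23/3)**2) = 1/(-15150/8479 + 529/9) = 1/(4349041/76311) = 76311/4349041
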